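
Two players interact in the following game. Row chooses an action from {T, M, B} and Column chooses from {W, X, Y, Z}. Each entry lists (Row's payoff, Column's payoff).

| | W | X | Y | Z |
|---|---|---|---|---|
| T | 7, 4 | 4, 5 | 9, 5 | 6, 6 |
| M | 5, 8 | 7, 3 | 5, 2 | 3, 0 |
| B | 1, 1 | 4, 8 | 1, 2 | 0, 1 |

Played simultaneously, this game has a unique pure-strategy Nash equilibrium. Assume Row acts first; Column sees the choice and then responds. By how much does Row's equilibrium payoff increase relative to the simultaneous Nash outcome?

0

Backward induction with Row moving first.
- T → Column plays Z (best of 4, 5, 5, 6); Row gets 6.
- M → Column plays W (best of 8, 3, 2, 0); Row gets 5.
- B → Column plays X (best of 1, 8, 2, 1); Row gets 4.
Row's induced payoffs are 6, 5, 4, so Row commits to T. Subgame-perfect outcome: (T, Z) with payoffs (6, 6).
Now find the simultaneous Nash equilibrium.
Row's best replies: W→T; X→M; Y→T; Z→T.
Column's best replies: T→Z; M→W; B→X.
The unique mutual best reply is (T, Z), giving (6, 6).
Row's commitment gain: 6 − 6 = 0.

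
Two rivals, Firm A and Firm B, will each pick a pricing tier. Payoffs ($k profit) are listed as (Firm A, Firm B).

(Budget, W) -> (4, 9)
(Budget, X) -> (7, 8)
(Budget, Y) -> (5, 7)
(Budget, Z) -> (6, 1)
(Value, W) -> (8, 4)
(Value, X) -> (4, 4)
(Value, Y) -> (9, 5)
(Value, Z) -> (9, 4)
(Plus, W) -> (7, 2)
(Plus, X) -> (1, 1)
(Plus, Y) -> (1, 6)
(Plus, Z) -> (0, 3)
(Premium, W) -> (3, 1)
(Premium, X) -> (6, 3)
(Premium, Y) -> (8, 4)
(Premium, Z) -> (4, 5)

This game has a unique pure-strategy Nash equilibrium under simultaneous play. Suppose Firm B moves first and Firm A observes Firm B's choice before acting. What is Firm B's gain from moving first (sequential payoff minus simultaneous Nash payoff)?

Backward induction with Firm B moving first.
- W: Firm A compares 4, 8, 7, 3 and picks Value; Firm B would get 4.
- X: Firm A compares 7, 4, 1, 6 and picks Budget; Firm B would get 8.
- Y: Firm A compares 5, 9, 1, 8 and picks Value; Firm B would get 5.
- Z: Firm A compares 6, 9, 0, 4 and picks Value; Firm B would get 4.
Firm B's induced payoffs are 4, 8, 5, 4, so Firm B commits to X. Subgame-perfect outcome: (Budget, X) with payoffs (7, 8).
Now find the simultaneous Nash equilibrium.
Firm A's best replies: W→Value; X→Budget; Y→Value; Z→Value.
Firm B's best replies: Budget→W; Value→Y; Plus→Y; Premium→Z.
Only (Value, Y) has each player best-responding; Nash payoffs (9, 5).
Firm B's commitment gain: 8 − 5 = 3.

3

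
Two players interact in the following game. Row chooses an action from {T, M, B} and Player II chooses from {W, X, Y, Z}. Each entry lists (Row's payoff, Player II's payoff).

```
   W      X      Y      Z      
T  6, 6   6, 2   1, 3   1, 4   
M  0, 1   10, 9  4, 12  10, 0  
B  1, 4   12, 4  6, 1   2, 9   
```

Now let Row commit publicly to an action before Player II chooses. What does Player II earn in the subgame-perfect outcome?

Solve by backward induction (Row leads).
- T: BR = W, leader payoff 6.
- M: BR = Y, leader payoff 4.
- B: BR = Z, leader payoff 2.
Among 6, 4, 2, the best is 6 at T. Subgame-perfect outcome: (T, W) with payoffs (6, 6).

6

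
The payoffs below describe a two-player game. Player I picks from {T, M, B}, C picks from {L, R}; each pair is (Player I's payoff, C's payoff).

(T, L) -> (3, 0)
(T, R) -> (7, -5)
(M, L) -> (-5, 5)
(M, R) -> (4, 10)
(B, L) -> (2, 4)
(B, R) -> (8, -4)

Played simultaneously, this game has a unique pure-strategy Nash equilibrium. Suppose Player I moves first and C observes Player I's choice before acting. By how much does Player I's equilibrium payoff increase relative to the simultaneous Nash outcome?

Backward induction with Player I moving first.
- T: C compares 0, -5 and picks L; Player I would get 3.
- M: C compares 5, 10 and picks R; Player I would get 4.
- B: C compares 4, -4 and picks L; Player I would get 2.
Among 3, 4, 2, the best is 4 at M. Subgame-perfect outcome: (M, R) with payoffs (4, 10).
For the simultaneous game, intersect best replies.
Player I's best replies: L→T; R→B.
C's best replies: T→L; M→R; B→L.
The unique mutual best reply is (T, L), giving (3, 0).
Player I's commitment gain: 4 − 3 = 1.

1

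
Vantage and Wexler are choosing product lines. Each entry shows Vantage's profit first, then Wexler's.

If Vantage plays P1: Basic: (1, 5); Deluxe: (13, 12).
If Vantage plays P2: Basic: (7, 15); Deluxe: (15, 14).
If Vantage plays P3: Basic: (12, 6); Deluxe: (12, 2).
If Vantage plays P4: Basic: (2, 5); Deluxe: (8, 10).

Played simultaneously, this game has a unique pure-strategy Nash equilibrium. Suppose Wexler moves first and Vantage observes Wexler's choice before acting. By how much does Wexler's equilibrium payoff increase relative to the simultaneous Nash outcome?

Solve by backward induction (Wexler leads).
- Basic → Vantage plays P3 (best of 1, 7, 12, 2); Wexler gets 6.
- Deluxe → Vantage plays P2 (best of 13, 15, 12, 8); Wexler gets 14.
Wexler's induced payoffs are 6, 14, so Wexler commits to Deluxe. Subgame-perfect outcome: (P2, Deluxe) with payoffs (15, 14).
Under simultaneous play:
Vantage's best replies: Basic→P3; Deluxe→P2.
Wexler's best replies: P1→Deluxe; P2→Basic; P3→Basic; P4→Deluxe.
Only (P3, Basic) has each player best-responding; Nash payoffs (12, 6).
Wexler's commitment gain: 14 − 6 = 8.

8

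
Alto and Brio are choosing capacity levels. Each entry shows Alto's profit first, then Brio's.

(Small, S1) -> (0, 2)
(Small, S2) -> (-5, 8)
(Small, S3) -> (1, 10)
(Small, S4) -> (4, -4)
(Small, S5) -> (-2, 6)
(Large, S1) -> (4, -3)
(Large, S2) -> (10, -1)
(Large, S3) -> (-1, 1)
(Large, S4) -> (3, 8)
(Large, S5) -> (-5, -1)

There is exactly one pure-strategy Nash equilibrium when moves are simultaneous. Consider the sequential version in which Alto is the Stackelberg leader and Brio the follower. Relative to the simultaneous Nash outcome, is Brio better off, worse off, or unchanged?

Backward induction with Alto moving first.
- Small → Brio plays S3 (best of 2, 8, 10, -4, 6); Alto gets 1.
- Large → Brio plays S4 (best of -3, -1, 1, 8, -1); Alto gets 3.
Alto's induced payoffs are 1, 3, so Alto commits to Large. Subgame-perfect outcome: (Large, S4) with payoffs (3, 8).
For the simultaneous game, intersect best replies.
Alto's best replies: S1→Large; S2→Large; S3→Small; S4→Small; S5→Small.
Brio's best replies: Small→S3; Large→S4.
The unique mutual best reply is (Small, S3), giving (1, 10).
Brio earns 8 sequentially versus 10 at the Nash outcome: worse off.

worse off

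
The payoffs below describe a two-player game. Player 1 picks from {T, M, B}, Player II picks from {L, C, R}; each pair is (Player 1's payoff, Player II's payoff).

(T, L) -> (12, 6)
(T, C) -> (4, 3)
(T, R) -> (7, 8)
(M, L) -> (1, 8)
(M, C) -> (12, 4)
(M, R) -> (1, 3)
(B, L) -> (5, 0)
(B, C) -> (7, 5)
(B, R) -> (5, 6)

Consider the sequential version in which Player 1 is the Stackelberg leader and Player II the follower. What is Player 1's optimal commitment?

Work backward from Player II's decision.
- T → Player II plays R (best of 6, 3, 8); Player 1 gets 7.
- M → Player II plays L (best of 8, 4, 3); Player 1 gets 1.
- B → Player II plays R (best of 0, 5, 6); Player 1 gets 5.
Maximizing over 7, 1, 5, Player 1 chooses T. Subgame-perfect outcome: (T, R) with payoffs (7, 8).

T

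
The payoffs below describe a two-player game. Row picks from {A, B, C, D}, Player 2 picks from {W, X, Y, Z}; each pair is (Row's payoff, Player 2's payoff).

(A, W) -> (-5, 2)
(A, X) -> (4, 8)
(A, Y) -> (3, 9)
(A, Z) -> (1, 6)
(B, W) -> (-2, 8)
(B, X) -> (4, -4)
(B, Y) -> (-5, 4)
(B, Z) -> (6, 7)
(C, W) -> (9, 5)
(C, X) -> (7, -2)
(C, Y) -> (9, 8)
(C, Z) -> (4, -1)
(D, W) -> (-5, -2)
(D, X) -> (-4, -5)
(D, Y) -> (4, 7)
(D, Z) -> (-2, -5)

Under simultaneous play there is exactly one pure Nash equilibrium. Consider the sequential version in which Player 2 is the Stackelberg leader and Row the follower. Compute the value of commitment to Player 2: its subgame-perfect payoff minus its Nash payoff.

Work backward from Row's decision.
- W: Row compares -5, -2, 9, -5 and picks C; Player 2 would get 5.
- X: Row compares 4, 4, 7, -4 and picks C; Player 2 would get -2.
- Y: Row compares 3, -5, 9, 4 and picks C; Player 2 would get 8.
- Z: Row compares 1, 6, 4, -2 and picks B; Player 2 would get 7.
Player 2's induced payoffs are 5, -2, 8, 7, so Player 2 commits to Y. Subgame-perfect outcome: (C, Y) with payoffs (9, 8).
For the simultaneous game, intersect best replies.
Row's best replies: W→C; X→C; Y→C; Z→B.
Player 2's best replies: A→Y; B→W; C→Y; D→Y.
The unique mutual best reply is (C, Y), giving (9, 8).
Player 2's commitment gain: 8 − 8 = 0.

0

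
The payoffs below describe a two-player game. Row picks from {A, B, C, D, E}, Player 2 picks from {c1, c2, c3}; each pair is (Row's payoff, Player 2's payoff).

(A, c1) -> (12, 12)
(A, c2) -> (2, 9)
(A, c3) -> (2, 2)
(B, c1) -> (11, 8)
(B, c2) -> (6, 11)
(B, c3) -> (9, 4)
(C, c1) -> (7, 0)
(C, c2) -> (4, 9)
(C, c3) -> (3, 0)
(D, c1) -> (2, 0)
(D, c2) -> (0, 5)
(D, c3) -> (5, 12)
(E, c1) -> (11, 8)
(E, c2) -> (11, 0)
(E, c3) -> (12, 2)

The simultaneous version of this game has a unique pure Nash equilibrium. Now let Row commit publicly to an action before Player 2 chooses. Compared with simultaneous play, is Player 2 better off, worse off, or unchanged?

unchanged

Player 2 best-responds to each possible Row move:
- A: Player 2 compares 12, 9, 2 and picks c1; Row would get 12.
- B: Player 2 compares 8, 11, 4 and picks c2; Row would get 6.
- C: Player 2 compares 0, 9, 0 and picks c2; Row would get 4.
- D: Player 2 compares 0, 5, 12 and picks c3; Row would get 5.
- E: Player 2 compares 8, 0, 2 and picks c1; Row would get 11.
Row's induced payoffs are 12, 6, 4, 5, 11, so Row commits to A. Subgame-perfect outcome: (A, c1) with payoffs (12, 12).
Now find the simultaneous Nash equilibrium.
Row's best replies: c1→A; c2→E; c3→E.
Player 2's best replies: A→c1; B→c2; C→c2; D→c3; E→c1.
Only (A, c1) has each player best-responding; Nash payoffs (12, 12).
Player 2 earns 12 sequentially versus 12 at the Nash outcome: unchanged.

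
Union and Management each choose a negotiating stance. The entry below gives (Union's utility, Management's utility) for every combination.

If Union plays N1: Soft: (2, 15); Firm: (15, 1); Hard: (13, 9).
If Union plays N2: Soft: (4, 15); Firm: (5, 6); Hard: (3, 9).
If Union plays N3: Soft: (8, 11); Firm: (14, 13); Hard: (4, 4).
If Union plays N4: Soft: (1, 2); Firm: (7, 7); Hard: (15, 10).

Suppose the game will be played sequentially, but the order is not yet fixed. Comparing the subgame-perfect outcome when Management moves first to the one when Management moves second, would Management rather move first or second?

If Union leads: Management's best replies are N1→Soft, N2→Soft, N3→Firm, N4→Hard; Union's induced payoffs 2, 4, 14, 15; outcome (N4, Hard), payoffs (15, 10).
If Management leads: Union's best replies are Soft→N3, Firm→N1, Hard→N4; Management's induced payoffs 11, 1, 10; outcome (N3, Soft), payoffs (8, 11).
Management gets 11 moving first and 10 moving second, so Management prefers to move first.

first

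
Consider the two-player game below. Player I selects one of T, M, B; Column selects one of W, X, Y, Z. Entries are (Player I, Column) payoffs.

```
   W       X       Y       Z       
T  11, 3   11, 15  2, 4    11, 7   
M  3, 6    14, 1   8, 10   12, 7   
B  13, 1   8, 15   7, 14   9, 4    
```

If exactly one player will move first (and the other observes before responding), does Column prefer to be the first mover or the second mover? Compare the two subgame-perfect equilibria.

If Player I leads: Column's best replies are T→X, M→Y, B→X; Player I's induced payoffs 11, 8, 8; outcome (T, X), payoffs (11, 15).
If Column leads: Player I's best replies are W→B, X→M, Y→M, Z→M; Column's induced payoffs 1, 1, 10, 7; outcome (M, Y), payoffs (8, 10).
Column gets 10 moving first and 15 moving second, so Column prefers to move second.

second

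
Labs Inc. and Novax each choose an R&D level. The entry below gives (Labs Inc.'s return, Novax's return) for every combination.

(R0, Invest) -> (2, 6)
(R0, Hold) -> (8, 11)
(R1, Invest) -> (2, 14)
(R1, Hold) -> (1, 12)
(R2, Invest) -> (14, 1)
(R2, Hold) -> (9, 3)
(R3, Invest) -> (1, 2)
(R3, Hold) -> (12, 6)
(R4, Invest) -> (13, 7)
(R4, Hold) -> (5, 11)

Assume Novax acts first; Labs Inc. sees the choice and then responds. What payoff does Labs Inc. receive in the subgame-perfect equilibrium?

Solve by backward induction (Novax leads).
- Invest: BR = R2, leader payoff 1.
- Hold: BR = R3, leader payoff 6.
Among 1, 6, the best is 6 at Hold. Subgame-perfect outcome: (R3, Hold) with payoffs (12, 6).

12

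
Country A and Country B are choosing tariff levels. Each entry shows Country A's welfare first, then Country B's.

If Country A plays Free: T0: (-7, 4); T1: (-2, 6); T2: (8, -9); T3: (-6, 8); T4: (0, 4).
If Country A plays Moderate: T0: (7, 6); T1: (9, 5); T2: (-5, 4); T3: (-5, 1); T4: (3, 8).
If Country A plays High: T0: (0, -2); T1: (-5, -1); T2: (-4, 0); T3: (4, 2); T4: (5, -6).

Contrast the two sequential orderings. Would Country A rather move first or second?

second

If Country A leads: Country B's best replies are Free→T3, Moderate→T4, High→T3; Country A's induced payoffs -6, 3, 4; outcome (High, T3), payoffs (4, 2).
If Country B leads: Country A's best replies are T0→Moderate, T1→Moderate, T2→Free, T3→High, T4→High; Country B's induced payoffs 6, 5, -9, 2, -6; outcome (Moderate, T0), payoffs (7, 6).
Country A gets 4 moving first and 7 moving second, so Country A prefers to move second.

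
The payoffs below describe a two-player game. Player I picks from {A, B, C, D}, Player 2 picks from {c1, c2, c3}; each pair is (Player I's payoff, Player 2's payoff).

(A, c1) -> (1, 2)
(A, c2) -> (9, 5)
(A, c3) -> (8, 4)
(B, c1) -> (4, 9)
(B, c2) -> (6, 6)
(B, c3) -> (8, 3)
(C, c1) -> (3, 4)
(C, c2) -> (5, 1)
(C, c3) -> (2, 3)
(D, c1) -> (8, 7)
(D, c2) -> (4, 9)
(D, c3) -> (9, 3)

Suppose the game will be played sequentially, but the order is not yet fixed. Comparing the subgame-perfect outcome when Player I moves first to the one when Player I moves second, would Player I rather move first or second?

If Player I leads: Player 2's best replies are A→c2, B→c1, C→c1, D→c2; Player I's induced payoffs 9, 4, 3, 4; outcome (A, c2), payoffs (9, 5).
If Player 2 leads: Player I's best replies are c1→D, c2→A, c3→D; Player 2's induced payoffs 7, 5, 3; outcome (D, c1), payoffs (8, 7).
Player I gets 9 moving first and 8 moving second, so Player I prefers to move first.

first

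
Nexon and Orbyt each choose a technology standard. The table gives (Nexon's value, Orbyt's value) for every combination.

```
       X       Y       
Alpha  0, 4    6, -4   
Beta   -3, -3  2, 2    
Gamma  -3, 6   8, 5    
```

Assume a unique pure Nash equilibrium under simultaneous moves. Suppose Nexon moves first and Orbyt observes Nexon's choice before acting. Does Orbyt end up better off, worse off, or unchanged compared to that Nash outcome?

Solve by backward induction (Nexon leads).
- Alpha: Orbyt compares 4, -4 and picks X; Nexon would get 0.
- Beta: Orbyt compares -3, 2 and picks Y; Nexon would get 2.
- Gamma: Orbyt compares 6, 5 and picks X; Nexon would get -3.
Among 0, 2, -3, the best is 2 at Beta. Subgame-perfect outcome: (Beta, Y) with payoffs (2, 2).
For the simultaneous game, intersect best replies.
Nexon's best replies: X→Alpha; Y→Gamma.
Orbyt's best replies: Alpha→X; Beta→Y; Gamma→X.
Only (Alpha, X) has each player best-responding; Nash payoffs (0, 4).
Orbyt earns 2 sequentially versus 4 at the Nash outcome: worse off.

worse off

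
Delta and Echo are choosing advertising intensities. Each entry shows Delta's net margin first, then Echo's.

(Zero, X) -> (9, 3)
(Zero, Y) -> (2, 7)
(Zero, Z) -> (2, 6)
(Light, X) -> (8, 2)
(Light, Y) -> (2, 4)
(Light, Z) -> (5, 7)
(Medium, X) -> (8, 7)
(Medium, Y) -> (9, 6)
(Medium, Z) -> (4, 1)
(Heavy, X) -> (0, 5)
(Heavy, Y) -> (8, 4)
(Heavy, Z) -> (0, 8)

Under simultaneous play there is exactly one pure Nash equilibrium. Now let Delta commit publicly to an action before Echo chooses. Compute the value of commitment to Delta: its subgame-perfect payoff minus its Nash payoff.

3

Backward induction with Delta moving first.
- Zero: Echo compares 3, 7, 6 and picks Y; Delta would get 2.
- Light: Echo compares 2, 4, 7 and picks Z; Delta would get 5.
- Medium: Echo compares 7, 6, 1 and picks X; Delta would get 8.
- Heavy: Echo compares 5, 4, 8 and picks Z; Delta would get 0.
Among 2, 5, 8, 0, the best is 8 at Medium. Subgame-perfect outcome: (Medium, X) with payoffs (8, 7).
Now find the simultaneous Nash equilibrium.
Delta's best replies: X→Zero; Y→Medium; Z→Light.
Echo's best replies: Zero→Y; Light→Z; Medium→X; Heavy→Z.
Only (Light, Z) has each player best-responding; Nash payoffs (5, 7).
Delta's commitment gain: 8 − 5 = 3.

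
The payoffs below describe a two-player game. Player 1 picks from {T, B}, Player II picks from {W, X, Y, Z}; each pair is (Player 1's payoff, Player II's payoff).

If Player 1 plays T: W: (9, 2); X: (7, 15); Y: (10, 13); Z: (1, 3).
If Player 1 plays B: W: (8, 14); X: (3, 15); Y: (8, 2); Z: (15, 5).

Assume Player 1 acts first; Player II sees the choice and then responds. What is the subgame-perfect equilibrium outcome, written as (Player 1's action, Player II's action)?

(T, X)

Work backward from Player II's decision.
- T: Player II compares 2, 15, 13, 3 and picks X; Player 1 would get 7.
- B: Player II compares 14, 15, 2, 5 and picks X; Player 1 would get 3.
Among 7, 3, the best is 7 at T. Subgame-perfect outcome: (T, X) with payoffs (7, 15).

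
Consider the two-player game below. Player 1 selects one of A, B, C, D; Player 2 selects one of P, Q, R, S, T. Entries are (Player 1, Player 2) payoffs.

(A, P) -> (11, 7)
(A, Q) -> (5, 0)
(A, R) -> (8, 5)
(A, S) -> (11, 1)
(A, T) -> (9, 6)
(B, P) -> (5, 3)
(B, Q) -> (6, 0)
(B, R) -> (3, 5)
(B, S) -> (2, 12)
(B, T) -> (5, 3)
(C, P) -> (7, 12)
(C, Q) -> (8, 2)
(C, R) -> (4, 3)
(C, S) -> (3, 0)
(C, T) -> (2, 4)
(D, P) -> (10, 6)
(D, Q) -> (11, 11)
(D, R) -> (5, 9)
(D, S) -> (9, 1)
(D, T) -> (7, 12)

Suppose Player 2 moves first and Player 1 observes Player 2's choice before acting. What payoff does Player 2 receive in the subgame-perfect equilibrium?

Player 1 best-responds to each possible Player 2 move:
- P: Player 1 compares 11, 5, 7, 10 and picks A; Player 2 would get 7.
- Q: Player 1 compares 5, 6, 8, 11 and picks D; Player 2 would get 11.
- R: Player 1 compares 8, 3, 4, 5 and picks A; Player 2 would get 5.
- S: Player 1 compares 11, 2, 3, 9 and picks A; Player 2 would get 1.
- T: Player 1 compares 9, 5, 2, 7 and picks A; Player 2 would get 6.
Player 2's induced payoffs are 7, 11, 5, 1, 6, so Player 2 commits to Q. Subgame-perfect outcome: (D, Q) with payoffs (11, 11).

11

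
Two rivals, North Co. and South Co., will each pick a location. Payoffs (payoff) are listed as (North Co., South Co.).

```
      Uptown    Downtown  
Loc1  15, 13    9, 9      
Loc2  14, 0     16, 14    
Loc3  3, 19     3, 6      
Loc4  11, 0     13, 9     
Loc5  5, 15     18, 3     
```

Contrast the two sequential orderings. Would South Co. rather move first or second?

second

If North Co. leads: South Co.'s best replies are Loc1→Uptown, Loc2→Downtown, Loc3→Uptown, Loc4→Downtown, Loc5→Uptown; North Co.'s induced payoffs 15, 16, 3, 13, 5; outcome (Loc2, Downtown), payoffs (16, 14).
If South Co. leads: North Co.'s best replies are Uptown→Loc1, Downtown→Loc5; South Co.'s induced payoffs 13, 3; outcome (Loc1, Uptown), payoffs (15, 13).
South Co. gets 13 moving first and 14 moving second, so South Co. prefers to move second.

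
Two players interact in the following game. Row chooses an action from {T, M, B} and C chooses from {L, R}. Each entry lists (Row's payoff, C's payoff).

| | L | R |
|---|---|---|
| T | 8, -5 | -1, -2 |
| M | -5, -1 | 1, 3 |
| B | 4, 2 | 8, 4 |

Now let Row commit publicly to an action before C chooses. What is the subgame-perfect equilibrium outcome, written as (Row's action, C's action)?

C best-responds to each possible Row move:
- T → C plays R (best of -5, -2); Row gets -1.
- M → C plays R (best of -1, 3); Row gets 1.
- B → C plays R (best of 2, 4); Row gets 8.
Maximizing over -1, 1, 8, Row chooses B. Subgame-perfect outcome: (B, R) with payoffs (8, 4).

(B, R)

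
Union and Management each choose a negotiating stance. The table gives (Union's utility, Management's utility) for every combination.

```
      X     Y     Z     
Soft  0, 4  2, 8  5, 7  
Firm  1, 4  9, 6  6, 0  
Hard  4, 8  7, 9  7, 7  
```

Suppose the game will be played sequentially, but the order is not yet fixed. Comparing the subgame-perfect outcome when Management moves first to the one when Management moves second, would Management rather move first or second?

first

If Union leads: Management's best replies are Soft→Y, Firm→Y, Hard→Y; Union's induced payoffs 2, 9, 7; outcome (Firm, Y), payoffs (9, 6).
If Management leads: Union's best replies are X→Hard, Y→Firm, Z→Hard; Management's induced payoffs 8, 6, 7; outcome (Hard, X), payoffs (4, 8).
Management gets 8 moving first and 6 moving second, so Management prefers to move first.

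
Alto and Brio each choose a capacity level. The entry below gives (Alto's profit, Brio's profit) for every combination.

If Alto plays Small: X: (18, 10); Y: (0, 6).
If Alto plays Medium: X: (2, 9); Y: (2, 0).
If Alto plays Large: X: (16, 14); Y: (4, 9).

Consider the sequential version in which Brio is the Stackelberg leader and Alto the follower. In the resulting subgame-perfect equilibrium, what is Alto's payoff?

18

Alto best-responds to each possible Brio move:
- X → Alto plays Small (best of 18, 2, 16); Brio gets 10.
- Y → Alto plays Large (best of 0, 2, 4); Brio gets 9.
Maximizing over 10, 9, Brio chooses X. Subgame-perfect outcome: (Small, X) with payoffs (18, 10).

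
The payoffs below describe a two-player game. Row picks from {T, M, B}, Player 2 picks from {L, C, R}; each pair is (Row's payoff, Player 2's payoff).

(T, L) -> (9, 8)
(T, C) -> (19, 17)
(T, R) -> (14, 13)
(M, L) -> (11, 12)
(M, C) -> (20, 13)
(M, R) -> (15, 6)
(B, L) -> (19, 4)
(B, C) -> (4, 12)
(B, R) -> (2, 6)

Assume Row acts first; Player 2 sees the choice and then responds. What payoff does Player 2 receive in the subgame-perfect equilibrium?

13

Work backward from Player 2's decision.
- T: Player 2 compares 8, 17, 13 and picks C; Row would get 19.
- M: Player 2 compares 12, 13, 6 and picks C; Row would get 20.
- B: Player 2 compares 4, 12, 6 and picks C; Row would get 4.
Among 19, 20, 4, the best is 20 at M. Subgame-perfect outcome: (M, C) with payoffs (20, 13).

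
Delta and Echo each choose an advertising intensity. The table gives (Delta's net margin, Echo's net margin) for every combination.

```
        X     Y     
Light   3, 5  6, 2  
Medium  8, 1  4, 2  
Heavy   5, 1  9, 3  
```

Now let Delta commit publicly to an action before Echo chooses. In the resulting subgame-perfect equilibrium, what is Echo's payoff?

3

Echo best-responds to each possible Delta move:
- Light: BR = X, leader payoff 3.
- Medium: BR = Y, leader payoff 4.
- Heavy: BR = Y, leader payoff 9.
Maximizing over 3, 4, 9, Delta chooses Heavy. Subgame-perfect outcome: (Heavy, Y) with payoffs (9, 3).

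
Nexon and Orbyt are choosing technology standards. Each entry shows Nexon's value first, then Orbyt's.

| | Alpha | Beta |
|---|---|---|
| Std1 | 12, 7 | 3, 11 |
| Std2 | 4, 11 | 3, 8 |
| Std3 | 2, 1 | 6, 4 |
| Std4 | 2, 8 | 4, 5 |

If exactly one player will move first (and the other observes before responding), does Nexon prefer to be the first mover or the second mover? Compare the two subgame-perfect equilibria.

second

If Nexon leads: Orbyt's best replies are Std1→Beta, Std2→Alpha, Std3→Beta, Std4→Alpha; Nexon's induced payoffs 3, 4, 6, 2; outcome (Std3, Beta), payoffs (6, 4).
If Orbyt leads: Nexon's best replies are Alpha→Std1, Beta→Std3; Orbyt's induced payoffs 7, 4; outcome (Std1, Alpha), payoffs (12, 7).
Nexon gets 6 moving first and 12 moving second, so Nexon prefers to move second.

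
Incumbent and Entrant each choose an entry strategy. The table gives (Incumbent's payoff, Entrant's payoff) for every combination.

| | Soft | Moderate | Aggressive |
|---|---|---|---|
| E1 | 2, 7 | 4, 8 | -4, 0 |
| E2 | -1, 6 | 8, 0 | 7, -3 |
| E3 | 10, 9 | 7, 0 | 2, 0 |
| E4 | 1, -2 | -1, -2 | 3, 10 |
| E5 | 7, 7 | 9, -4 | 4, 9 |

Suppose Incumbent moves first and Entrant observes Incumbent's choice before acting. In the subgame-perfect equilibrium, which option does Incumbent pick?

Solve by backward induction (Incumbent leads).
- E1: BR = Moderate, leader payoff 4.
- E2: BR = Soft, leader payoff -1.
- E3: BR = Soft, leader payoff 10.
- E4: BR = Aggressive, leader payoff 3.
- E5: BR = Aggressive, leader payoff 4.
Among 4, -1, 10, 3, 4, the best is 10 at E3. Subgame-perfect outcome: (E3, Soft) with payoffs (10, 9).

E3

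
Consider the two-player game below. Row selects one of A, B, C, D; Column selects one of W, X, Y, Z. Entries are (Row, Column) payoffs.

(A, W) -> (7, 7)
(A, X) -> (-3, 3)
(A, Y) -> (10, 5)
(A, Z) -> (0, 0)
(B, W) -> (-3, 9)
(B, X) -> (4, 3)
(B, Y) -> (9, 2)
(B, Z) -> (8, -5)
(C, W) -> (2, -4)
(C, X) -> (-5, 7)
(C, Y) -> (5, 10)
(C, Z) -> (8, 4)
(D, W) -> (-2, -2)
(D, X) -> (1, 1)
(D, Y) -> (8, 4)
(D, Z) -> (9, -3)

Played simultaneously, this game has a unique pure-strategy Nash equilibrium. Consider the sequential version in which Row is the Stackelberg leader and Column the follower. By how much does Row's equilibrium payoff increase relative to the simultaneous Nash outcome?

Solve by backward induction (Row leads).
- A: Column compares 7, 3, 5, 0 and picks W; Row would get 7.
- B: Column compares 9, 3, 2, -5 and picks W; Row would get -3.
- C: Column compares -4, 7, 10, 4 and picks Y; Row would get 5.
- D: Column compares -2, 1, 4, -3 and picks Y; Row would get 8.
Among 7, -3, 5, 8, the best is 8 at D. Subgame-perfect outcome: (D, Y) with payoffs (8, 4).
Now find the simultaneous Nash equilibrium.
Row's best replies: W→A; X→B; Y→A; Z→D.
Column's best replies: A→W; B→W; C→Y; D→Y.
Only (A, W) has each player best-responding; Nash payoffs (7, 7).
Row's commitment gain: 8 − 7 = 1.

1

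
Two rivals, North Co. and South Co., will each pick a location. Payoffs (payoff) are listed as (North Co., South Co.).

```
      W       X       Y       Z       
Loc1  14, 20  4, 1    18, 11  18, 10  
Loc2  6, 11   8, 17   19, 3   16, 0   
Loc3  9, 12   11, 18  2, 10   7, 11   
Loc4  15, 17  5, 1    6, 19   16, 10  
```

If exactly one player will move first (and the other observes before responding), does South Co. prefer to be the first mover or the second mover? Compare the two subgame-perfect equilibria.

second

If North Co. leads: South Co.'s best replies are Loc1→W, Loc2→X, Loc3→X, Loc4→Y; North Co.'s induced payoffs 14, 8, 11, 6; outcome (Loc1, W), payoffs (14, 20).
If South Co. leads: North Co.'s best replies are W→Loc4, X→Loc3, Y→Loc2, Z→Loc1; South Co.'s induced payoffs 17, 18, 3, 10; outcome (Loc3, X), payoffs (11, 18).
South Co. gets 18 moving first and 20 moving second, so South Co. prefers to move second.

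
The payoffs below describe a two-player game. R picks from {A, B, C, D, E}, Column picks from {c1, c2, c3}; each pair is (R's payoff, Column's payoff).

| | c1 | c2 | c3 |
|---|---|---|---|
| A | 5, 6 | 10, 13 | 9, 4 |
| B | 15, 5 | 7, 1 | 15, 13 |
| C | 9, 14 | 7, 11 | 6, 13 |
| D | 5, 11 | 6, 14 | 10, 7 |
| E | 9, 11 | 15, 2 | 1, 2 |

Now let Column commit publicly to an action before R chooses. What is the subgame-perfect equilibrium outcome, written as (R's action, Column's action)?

(B, c3)

Solve by backward induction (Column leads).
- c1 → R plays B (best of 5, 15, 9, 5, 9); Column gets 5.
- c2 → R plays E (best of 10, 7, 7, 6, 15); Column gets 2.
- c3 → R plays B (best of 9, 15, 6, 10, 1); Column gets 13.
Among 5, 2, 13, the best is 13 at c3. Subgame-perfect outcome: (B, c3) with payoffs (15, 13).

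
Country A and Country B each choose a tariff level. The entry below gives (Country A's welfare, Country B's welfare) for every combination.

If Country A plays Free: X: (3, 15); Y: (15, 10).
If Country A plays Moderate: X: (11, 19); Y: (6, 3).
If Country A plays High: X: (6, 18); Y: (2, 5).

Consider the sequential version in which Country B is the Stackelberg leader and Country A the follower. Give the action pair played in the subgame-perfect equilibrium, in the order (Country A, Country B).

(Moderate, X)

Work backward from Country A's decision.
- X: BR = Moderate, leader payoff 19.
- Y: BR = Free, leader payoff 10.
Maximizing over 19, 10, Country B chooses X. Subgame-perfect outcome: (Moderate, X) with payoffs (11, 19).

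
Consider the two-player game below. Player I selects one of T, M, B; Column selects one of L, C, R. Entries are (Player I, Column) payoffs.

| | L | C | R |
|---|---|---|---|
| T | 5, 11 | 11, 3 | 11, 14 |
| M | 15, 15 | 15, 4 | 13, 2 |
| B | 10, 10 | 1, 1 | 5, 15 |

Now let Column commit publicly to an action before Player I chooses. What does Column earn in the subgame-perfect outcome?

Backward induction with Column moving first.
- L → Player I plays M (best of 5, 15, 10); Column gets 15.
- C → Player I plays M (best of 11, 15, 1); Column gets 4.
- R → Player I plays M (best of 11, 13, 5); Column gets 2.
Among 15, 4, 2, the best is 15 at L. Subgame-perfect outcome: (M, L) with payoffs (15, 15).

15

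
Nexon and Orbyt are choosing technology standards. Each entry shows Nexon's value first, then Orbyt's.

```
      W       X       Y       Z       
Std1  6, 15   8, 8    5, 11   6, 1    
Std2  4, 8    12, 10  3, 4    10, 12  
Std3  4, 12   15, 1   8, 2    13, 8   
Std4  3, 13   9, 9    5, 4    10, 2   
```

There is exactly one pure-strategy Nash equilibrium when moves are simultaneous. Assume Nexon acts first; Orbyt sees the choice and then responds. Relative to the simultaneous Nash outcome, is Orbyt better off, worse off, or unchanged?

Solve by backward induction (Nexon leads).
- Std1: Orbyt compares 15, 8, 11, 1 and picks W; Nexon would get 6.
- Std2: Orbyt compares 8, 10, 4, 12 and picks Z; Nexon would get 10.
- Std3: Orbyt compares 12, 1, 2, 8 and picks W; Nexon would get 4.
- Std4: Orbyt compares 13, 9, 4, 2 and picks W; Nexon would get 3.
Maximizing over 6, 10, 4, 3, Nexon chooses Std2. Subgame-perfect outcome: (Std2, Z) with payoffs (10, 12).
For the simultaneous game, intersect best replies.
Nexon's best replies: W→Std1; X→Std3; Y→Std3; Z→Std3.
Orbyt's best replies: Std1→W; Std2→Z; Std3→W; Std4→W.
Only (Std1, W) has each player best-responding; Nash payoffs (6, 15).
Orbyt earns 12 sequentially versus 15 at the Nash outcome: worse off.

worse off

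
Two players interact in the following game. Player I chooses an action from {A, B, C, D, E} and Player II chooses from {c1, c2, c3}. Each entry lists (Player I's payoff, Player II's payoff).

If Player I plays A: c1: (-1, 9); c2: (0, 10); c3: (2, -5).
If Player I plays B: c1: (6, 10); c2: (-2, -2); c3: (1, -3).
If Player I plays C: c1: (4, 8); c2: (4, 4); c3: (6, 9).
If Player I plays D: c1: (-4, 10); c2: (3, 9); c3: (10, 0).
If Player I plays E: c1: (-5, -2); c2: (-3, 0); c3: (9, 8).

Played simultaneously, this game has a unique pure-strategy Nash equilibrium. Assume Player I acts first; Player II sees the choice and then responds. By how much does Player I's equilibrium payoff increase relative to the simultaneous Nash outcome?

Solve by backward induction (Player I leads).
- A: Player II compares 9, 10, -5 and picks c2; Player I would get 0.
- B: Player II compares 10, -2, -3 and picks c1; Player I would get 6.
- C: Player II compares 8, 4, 9 and picks c3; Player I would get 6.
- D: Player II compares 10, 9, 0 and picks c1; Player I would get -4.
- E: Player II compares -2, 0, 8 and picks c3; Player I would get 9.
Maximizing over 0, 6, 6, -4, 9, Player I chooses E. Subgame-perfect outcome: (E, c3) with payoffs (9, 8).
Under simultaneous play:
Player I's best replies: c1→B; c2→C; c3→D.
Player II's best replies: A→c2; B→c1; C→c3; D→c1; E→c3.
The unique mutual best reply is (B, c1), giving (6, 10).
Player I's commitment gain: 9 − 6 = 3.

3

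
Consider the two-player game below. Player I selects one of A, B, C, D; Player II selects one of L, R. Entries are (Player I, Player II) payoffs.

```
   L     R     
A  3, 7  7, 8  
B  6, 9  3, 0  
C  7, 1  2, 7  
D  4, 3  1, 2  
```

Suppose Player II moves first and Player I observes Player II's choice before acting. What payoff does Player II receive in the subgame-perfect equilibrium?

8

Player I best-responds to each possible Player II move:
- L → Player I plays C (best of 3, 6, 7, 4); Player II gets 1.
- R → Player I plays A (best of 7, 3, 2, 1); Player II gets 8.
Among 1, 8, the best is 8 at R. Subgame-perfect outcome: (A, R) with payoffs (7, 8).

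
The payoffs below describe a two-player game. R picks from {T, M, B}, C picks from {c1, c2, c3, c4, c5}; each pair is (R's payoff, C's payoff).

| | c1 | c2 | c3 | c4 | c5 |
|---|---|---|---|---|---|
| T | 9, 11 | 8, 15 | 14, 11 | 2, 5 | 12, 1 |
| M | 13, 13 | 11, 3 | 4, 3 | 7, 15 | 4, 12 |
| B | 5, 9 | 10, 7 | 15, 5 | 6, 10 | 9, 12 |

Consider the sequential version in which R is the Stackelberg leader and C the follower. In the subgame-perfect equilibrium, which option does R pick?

Backward induction with R moving first.
- T: BR = c2, leader payoff 8.
- M: BR = c4, leader payoff 7.
- B: BR = c5, leader payoff 9.
Among 8, 7, 9, the best is 9 at B. Subgame-perfect outcome: (B, c5) with payoffs (9, 12).

B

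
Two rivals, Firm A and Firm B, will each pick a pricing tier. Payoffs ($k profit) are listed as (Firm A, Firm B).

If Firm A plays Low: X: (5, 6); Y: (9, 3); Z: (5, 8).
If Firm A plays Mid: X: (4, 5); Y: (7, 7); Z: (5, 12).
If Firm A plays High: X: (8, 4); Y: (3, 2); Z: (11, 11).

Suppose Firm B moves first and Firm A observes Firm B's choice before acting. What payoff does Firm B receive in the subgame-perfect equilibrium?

Solve by backward induction (Firm B leads).
- X: Firm A compares 5, 4, 8 and picks High; Firm B would get 4.
- Y: Firm A compares 9, 7, 3 and picks Low; Firm B would get 3.
- Z: Firm A compares 5, 5, 11 and picks High; Firm B would get 11.
Maximizing over 4, 3, 11, Firm B chooses Z. Subgame-perfect outcome: (High, Z) with payoffs (11, 11).

11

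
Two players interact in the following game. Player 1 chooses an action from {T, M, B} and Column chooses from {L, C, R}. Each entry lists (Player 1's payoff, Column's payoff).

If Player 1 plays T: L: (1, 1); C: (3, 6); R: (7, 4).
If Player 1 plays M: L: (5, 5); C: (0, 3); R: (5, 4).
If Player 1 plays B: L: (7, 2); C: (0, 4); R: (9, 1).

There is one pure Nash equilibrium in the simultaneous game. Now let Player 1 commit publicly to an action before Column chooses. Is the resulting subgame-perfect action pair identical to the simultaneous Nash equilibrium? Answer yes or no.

Solve by backward induction (Player 1 leads).
- T: Column compares 1, 6, 4 and picks C; Player 1 would get 3.
- M: Column compares 5, 3, 4 and picks L; Player 1 would get 5.
- B: Column compares 2, 4, 1 and picks C; Player 1 would get 0.
Among 3, 5, 0, the best is 5 at M. Subgame-perfect outcome: (M, L) with payoffs (5, 5).
Now find the simultaneous Nash equilibrium.
Player 1's best replies: L→B; C→T; R→B.
Column's best replies: T→C; M→L; B→C.
Only (T, C) has each player best-responding; Nash payoffs (3, 6).
Sequential outcome (M, L) differs from the Nash profile (T, C).

no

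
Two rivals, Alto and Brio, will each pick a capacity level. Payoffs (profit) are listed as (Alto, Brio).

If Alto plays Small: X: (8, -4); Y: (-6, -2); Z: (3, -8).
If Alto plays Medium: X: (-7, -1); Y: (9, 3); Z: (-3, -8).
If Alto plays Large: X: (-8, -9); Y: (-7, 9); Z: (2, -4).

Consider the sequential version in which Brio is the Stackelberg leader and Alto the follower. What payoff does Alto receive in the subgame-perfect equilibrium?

Backward induction with Brio moving first.
- X: BR = Small, leader payoff -4.
- Y: BR = Medium, leader payoff 3.
- Z: BR = Small, leader payoff -8.
Brio's induced payoffs are -4, 3, -8, so Brio commits to Y. Subgame-perfect outcome: (Medium, Y) with payoffs (9, 3).

9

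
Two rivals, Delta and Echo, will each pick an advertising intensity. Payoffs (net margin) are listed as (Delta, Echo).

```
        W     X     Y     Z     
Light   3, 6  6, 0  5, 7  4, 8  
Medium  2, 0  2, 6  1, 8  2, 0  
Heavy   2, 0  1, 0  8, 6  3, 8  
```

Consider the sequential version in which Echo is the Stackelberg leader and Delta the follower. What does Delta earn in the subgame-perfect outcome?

Work backward from Delta's decision.
- W → Delta plays Light (best of 3, 2, 2); Echo gets 6.
- X → Delta plays Light (best of 6, 2, 1); Echo gets 0.
- Y → Delta plays Heavy (best of 5, 1, 8); Echo gets 6.
- Z → Delta plays Light (best of 4, 2, 3); Echo gets 8.
Maximizing over 6, 0, 6, 8, Echo chooses Z. Subgame-perfect outcome: (Light, Z) with payoffs (4, 8).

4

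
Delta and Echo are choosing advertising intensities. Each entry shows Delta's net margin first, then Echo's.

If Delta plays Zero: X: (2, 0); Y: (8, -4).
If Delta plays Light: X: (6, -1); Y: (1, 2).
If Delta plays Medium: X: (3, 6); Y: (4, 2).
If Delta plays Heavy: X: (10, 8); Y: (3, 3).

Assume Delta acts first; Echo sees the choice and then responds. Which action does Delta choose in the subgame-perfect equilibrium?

Work backward from Echo's decision.
- Zero → Echo plays X (best of 0, -4); Delta gets 2.
- Light → Echo plays Y (best of -1, 2); Delta gets 1.
- Medium → Echo plays X (best of 6, 2); Delta gets 3.
- Heavy → Echo plays X (best of 8, 3); Delta gets 10.
Maximizing over 2, 1, 3, 10, Delta chooses Heavy. Subgame-perfect outcome: (Heavy, X) with payoffs (10, 8).

Heavy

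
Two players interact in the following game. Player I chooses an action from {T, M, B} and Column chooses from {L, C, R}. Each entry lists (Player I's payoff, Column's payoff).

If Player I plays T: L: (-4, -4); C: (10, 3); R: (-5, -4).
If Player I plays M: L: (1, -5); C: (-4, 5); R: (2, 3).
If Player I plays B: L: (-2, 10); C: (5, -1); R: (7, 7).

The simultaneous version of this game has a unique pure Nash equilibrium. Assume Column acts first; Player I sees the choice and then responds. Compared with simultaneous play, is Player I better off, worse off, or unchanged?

worse off

Work backward from Player I's decision.
- L: Player I compares -4, 1, -2 and picks M; Column would get -5.
- C: Player I compares 10, -4, 5 and picks T; Column would get 3.
- R: Player I compares -5, 2, 7 and picks B; Column would get 7.
Column's induced payoffs are -5, 3, 7, so Column commits to R. Subgame-perfect outcome: (B, R) with payoffs (7, 7).
For the simultaneous game, intersect best replies.
Player I's best replies: L→M; C→T; R→B.
Column's best replies: T→C; M→C; B→L.
Only (T, C) has each player best-responding; Nash payoffs (10, 3).
Player I earns 7 sequentially versus 10 at the Nash outcome: worse off.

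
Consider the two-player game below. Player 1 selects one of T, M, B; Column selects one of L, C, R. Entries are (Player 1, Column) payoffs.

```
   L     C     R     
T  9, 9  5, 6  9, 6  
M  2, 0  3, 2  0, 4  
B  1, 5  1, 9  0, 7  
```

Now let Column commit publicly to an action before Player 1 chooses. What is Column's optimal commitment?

L

Player 1 best-responds to each possible Column move:
- L: Player 1 compares 9, 2, 1 and picks T; Column would get 9.
- C: Player 1 compares 5, 3, 1 and picks T; Column would get 6.
- R: Player 1 compares 9, 0, 0 and picks T; Column would get 6.
Column's induced payoffs are 9, 6, 6, so Column commits to L. Subgame-perfect outcome: (T, L) with payoffs (9, 9).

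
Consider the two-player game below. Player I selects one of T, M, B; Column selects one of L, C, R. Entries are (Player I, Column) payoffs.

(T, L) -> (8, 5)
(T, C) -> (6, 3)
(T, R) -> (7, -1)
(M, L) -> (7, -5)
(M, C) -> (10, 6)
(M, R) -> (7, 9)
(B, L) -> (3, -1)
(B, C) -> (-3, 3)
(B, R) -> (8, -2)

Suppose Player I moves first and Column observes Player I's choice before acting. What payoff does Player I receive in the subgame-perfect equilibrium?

8

Column best-responds to each possible Player I move:
- T: BR = L, leader payoff 8.
- M: BR = R, leader payoff 7.
- B: BR = C, leader payoff -3.
Player I's induced payoffs are 8, 7, -3, so Player I commits to T. Subgame-perfect outcome: (T, L) with payoffs (8, 5).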